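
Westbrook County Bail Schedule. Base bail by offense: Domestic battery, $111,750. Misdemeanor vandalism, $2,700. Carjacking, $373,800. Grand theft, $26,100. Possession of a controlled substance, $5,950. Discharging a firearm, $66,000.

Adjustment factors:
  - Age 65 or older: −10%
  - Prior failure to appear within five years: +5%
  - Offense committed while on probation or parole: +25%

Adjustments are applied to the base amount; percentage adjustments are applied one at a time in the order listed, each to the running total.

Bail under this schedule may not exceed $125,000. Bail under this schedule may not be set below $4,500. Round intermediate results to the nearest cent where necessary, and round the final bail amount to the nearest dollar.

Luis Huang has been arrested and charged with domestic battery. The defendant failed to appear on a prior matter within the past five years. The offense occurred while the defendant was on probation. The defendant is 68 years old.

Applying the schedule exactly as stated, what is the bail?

$125,000

Base amounts from the schedule: domestic battery $111,750.
Single charge. Combined base = $111,750.
Age 65 or older (−10%): $111,750 × 0.9 = $100,575.
Prior failure to appear within five years (+5%): $100,575 × 1.05 = $105,603.75.
Offense committed while on probation or parole (+25%): $105,603.75 × 1.25 = $132,004.69.
Result $132,004.69 exceeds the maximum of $125,000; bail is capped at $125,000.
$125,000 is at or above the $4,500 minimum.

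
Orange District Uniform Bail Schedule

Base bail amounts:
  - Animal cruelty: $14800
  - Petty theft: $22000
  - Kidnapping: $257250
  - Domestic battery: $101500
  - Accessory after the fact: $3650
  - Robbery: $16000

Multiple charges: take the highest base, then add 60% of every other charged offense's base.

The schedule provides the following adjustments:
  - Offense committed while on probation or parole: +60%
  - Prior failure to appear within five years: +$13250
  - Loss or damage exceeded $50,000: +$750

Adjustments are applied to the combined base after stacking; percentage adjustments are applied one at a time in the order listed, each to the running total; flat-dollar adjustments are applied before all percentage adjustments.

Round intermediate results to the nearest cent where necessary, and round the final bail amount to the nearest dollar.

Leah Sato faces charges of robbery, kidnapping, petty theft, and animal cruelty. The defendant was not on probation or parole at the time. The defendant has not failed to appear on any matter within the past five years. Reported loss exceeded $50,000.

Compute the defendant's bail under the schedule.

$289680

Base amounts from the schedule: robbery $16000; kidnapping $257250; petty theft $22000; animal cruelty $14800.
Stacking rule: highest base plus 60% of each additional charge. Highest is kidnapping at $257250. Additional: $16000 × 60% = $9600; $22000 × 60% = $13200; $14800 × 60% = $8880. Combined base = $257250 + $31680 = $288930.
Loss or damage exceeded $50,000 (+$750 flat): $288930 + $750 = $289680.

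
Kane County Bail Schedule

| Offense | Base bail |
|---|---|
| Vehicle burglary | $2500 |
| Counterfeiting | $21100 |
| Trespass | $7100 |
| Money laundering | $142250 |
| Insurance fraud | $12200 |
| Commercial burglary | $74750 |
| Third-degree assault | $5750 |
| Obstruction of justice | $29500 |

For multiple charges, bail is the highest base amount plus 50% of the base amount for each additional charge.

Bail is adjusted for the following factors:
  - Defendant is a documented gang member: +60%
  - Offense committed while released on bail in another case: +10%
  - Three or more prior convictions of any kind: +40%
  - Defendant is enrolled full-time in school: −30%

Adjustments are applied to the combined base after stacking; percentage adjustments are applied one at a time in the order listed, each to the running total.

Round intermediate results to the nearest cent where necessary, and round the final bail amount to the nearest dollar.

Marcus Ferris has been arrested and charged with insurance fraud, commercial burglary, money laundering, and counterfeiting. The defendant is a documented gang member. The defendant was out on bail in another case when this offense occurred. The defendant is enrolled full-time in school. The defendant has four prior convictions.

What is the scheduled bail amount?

Base amounts from the schedule: insurance fraud $12200; commercial burglary $74750; money laundering $142250; counterfeiting $21100.
Stacking rule: highest base plus 50% of each additional charge. Highest is money laundering at $142250. Additional: $12200 × 50% = $6100; $74750 × 50% = $37375; $21100 × 50% = $10550. Combined base = $142250 + $54025 = $196275.
Defendant is a documented gang member (+60%): $196275 × 1.6 = $314040.
Offense committed while released on bail in another case (+10%): $314040 × 1.1 = $345444.
Three or more prior convictions of any kind (+40%): $345444 × 1.4 = $483621.60.
Defendant is enrolled full-time in school (−30%): $483621.60 × 0.7 = $338535.12.
Rounded to the nearest dollar: $338535.

$338535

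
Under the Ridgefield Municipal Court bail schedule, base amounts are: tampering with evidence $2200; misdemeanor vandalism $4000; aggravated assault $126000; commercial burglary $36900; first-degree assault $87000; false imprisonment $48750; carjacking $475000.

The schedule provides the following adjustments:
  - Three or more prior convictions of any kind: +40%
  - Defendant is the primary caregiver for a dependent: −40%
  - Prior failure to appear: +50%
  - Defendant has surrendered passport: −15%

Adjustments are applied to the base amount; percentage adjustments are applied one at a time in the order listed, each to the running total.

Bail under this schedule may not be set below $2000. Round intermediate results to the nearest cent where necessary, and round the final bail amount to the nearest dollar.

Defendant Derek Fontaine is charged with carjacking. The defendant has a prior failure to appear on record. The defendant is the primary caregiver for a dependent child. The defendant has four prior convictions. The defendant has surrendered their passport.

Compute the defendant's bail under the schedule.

$508725

Base amounts from the schedule: carjacking $475000.
Single charge. Combined base = $475000.
Three or more prior convictions of any kind (+40%): $475000 × 1.4 = $665000.
Defendant is the primary caregiver for a dependent (−40%): $665000 × 0.6 = $399000.
Prior failure to appear (+50%): $399000 × 1.5 = $598500.
Defendant has surrendered passport (−15%): $598500 × 0.85 = $508725.
$508725 is at or above the $2000 minimum.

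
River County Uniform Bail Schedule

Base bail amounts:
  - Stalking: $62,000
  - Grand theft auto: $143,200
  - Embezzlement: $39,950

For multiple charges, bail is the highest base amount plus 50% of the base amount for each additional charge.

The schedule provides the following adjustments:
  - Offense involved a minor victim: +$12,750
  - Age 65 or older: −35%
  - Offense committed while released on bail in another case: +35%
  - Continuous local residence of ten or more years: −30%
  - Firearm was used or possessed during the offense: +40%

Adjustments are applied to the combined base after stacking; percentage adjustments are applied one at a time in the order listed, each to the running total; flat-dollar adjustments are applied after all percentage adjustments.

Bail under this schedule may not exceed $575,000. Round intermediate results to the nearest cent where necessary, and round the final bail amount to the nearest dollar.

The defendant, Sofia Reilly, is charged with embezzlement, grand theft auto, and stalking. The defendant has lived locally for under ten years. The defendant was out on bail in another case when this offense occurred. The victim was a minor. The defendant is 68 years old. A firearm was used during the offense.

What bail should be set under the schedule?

$251,294

Base amounts from the schedule: embezzlement $39,950; grand theft auto $143,200; stalking $62,000.
Stacking rule: highest base plus 50% of each additional charge. Highest is grand theft auto at $143,200. Additional: $39,950 × 50% = $19,975; $62,000 × 50% = $31,000. Combined base = $143,200 + $50,975 = $194,175.
Age 65 or older (−35%): $194,175 × 0.65 = $126,213.75.
Offense committed while released on bail in another case (+35%): $126,213.75 × 1.35 = $170,388.56.
Firearm was used or possessed during the offense (+40%): $170,388.56 × 1.4 = $238,543.98.
Offense involved a minor victim (+$12,750 flat): $238,543.98 + $12,750 = $251,293.98.
$251,293.98 is within the $575,000 maximum.
Rounded to the nearest dollar: $251,294.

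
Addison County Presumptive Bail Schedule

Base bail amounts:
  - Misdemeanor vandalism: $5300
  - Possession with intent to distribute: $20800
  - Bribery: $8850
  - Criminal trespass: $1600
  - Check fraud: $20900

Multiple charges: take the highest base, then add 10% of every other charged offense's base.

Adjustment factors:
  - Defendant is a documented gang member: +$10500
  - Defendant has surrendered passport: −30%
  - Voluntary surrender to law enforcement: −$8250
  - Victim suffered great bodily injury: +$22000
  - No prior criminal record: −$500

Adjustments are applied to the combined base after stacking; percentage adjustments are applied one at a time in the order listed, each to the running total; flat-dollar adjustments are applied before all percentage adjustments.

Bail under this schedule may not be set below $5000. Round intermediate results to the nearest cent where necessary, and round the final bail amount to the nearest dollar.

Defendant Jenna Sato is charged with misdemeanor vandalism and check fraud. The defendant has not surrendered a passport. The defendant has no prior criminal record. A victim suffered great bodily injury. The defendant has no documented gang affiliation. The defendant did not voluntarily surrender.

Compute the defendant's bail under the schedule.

$42930

Base amounts from the schedule: misdemeanor vandalism $5300; check fraud $20900.
Stacking rule: highest base plus 10% of each additional charge. Highest is check fraud at $20900. Additional: $5300 × 10% = $530. Combined base = $20900 + $530 = $21430.
Victim suffered great bodily injury (+$22000 flat): $21430 + $22000 = $43430.
No prior criminal record (−$500 flat): $43430 − $500 = $42930.
$42930 is at or above the $5000 minimum.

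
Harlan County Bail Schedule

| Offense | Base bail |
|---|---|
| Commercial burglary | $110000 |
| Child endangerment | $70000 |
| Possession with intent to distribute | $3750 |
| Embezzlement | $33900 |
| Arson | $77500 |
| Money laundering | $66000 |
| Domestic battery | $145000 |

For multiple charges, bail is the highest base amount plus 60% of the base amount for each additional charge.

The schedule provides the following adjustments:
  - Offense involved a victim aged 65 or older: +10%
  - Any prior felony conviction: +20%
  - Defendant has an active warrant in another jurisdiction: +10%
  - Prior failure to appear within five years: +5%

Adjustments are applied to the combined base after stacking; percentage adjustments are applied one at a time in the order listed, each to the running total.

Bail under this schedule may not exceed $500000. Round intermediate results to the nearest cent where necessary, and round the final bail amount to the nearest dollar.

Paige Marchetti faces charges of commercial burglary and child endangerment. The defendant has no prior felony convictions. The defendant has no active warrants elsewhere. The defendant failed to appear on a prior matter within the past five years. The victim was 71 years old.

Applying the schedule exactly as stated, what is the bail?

$175560

Base amounts from the schedule: commercial burglary $110000; child endangerment $70000.
Stacking rule: highest base plus 60% of each additional charge. Highest is commercial burglary at $110000. Additional: $70000 × 60% = $42000. Combined base = $110000 + $42000 = $152000.
Offense involved a victim aged 65 or older (+10%): $152000 × 1.1 = $167200.
Prior failure to appear within five years (+5%): $167200 × 1.05 = $175560.
$175560 is within the $500000 maximum.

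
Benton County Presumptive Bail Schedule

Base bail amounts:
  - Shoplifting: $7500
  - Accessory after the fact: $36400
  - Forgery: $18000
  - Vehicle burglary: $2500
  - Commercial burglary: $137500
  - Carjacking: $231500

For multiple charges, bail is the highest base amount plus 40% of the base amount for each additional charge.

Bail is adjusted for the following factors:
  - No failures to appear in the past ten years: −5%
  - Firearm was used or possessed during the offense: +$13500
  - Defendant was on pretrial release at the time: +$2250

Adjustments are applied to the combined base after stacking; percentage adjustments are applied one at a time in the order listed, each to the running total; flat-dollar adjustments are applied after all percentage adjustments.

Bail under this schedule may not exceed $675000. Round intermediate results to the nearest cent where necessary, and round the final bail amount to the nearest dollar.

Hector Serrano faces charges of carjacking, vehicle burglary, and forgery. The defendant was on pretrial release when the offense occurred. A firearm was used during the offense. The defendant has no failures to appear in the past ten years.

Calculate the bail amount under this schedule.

$243465

Base amounts from the schedule: carjacking $231500; vehicle burglary $2500; forgery $18000.
Stacking rule: highest base plus 40% of each additional charge. Highest is carjacking at $231500. Additional: $2500 × 40% = $1000; $18000 × 40% = $7200. Combined base = $231500 + $8200 = $239700.
No failures to appear in the past ten years (−5%): $239700 × 0.95 = $227715.
Firearm was used or possessed during the offense (+$13500 flat): $227715 + $13500 = $241215.
Defendant was on pretrial release at the time (+$2250 flat): $241215 + $2250 = $243465.
$243465 is within the $675000 maximum.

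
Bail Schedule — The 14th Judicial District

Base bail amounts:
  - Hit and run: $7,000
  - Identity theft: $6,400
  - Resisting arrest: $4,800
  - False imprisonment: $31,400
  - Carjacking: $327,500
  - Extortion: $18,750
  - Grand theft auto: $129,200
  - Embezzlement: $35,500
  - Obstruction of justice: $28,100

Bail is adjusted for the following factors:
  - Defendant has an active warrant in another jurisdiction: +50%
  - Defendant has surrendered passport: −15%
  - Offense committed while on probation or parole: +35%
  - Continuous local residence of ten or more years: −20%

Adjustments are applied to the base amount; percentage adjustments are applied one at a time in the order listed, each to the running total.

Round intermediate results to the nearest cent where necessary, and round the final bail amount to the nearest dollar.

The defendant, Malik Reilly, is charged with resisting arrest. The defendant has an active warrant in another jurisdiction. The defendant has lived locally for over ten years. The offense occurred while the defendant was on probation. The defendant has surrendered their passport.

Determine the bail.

$6,610

Base amounts from the schedule: resisting arrest $4,800.
Single charge. Combined base = $4,800.
Defendant has an active warrant in another jurisdiction (+50%): $4,800 × 1.5 = $7,200.
Defendant has surrendered passport (−15%): $7,200 × 0.85 = $6,120.
Offense committed while on probation or parole (+35%): $6,120 × 1.35 = $8,262.
Continuous local residence of ten or more years (−20%): $8,262 × 0.8 = $6,609.60.
Rounded to the nearest dollar: $6,610.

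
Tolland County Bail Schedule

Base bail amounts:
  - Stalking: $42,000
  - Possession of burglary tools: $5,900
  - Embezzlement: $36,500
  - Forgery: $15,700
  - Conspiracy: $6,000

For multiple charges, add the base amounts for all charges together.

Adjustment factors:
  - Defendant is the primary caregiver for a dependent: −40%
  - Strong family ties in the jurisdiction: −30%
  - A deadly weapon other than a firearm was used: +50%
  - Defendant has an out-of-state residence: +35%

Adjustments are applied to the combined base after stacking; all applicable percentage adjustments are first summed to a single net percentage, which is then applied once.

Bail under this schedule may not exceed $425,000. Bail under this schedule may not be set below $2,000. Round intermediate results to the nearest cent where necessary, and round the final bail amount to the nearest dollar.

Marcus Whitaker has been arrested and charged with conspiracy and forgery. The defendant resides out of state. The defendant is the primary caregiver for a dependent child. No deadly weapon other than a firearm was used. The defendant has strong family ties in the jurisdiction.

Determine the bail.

Base amounts from the schedule: conspiracy $6,000; forgery $15,700.
Stacking rule: sum of all bases. $6,000 + $15,700 = $21,700.
Net percentage adjustment: −40% −30% +35% = −35%. $21,700 × 0.65 = $14,105.
$14,105 is within the $425,000 maximum.
$14,105 is at or above the $2,000 minimum.

$14,105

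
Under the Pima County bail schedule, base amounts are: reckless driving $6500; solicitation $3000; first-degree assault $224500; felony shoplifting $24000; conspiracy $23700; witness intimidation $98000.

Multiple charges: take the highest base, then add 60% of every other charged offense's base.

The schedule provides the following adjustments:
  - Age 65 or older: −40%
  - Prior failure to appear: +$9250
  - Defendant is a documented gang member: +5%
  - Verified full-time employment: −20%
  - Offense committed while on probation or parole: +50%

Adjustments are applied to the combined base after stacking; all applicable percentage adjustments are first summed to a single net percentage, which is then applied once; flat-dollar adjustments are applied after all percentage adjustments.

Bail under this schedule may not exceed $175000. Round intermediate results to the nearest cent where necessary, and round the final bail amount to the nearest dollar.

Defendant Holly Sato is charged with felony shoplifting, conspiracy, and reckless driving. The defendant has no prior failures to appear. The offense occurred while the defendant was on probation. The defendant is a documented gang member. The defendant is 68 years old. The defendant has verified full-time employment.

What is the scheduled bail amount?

$40014

Base amounts from the schedule: felony shoplifting $24000; conspiracy $23700; reckless driving $6500.
Stacking rule: highest base plus 60% of each additional charge. Highest is felony shoplifting at $24000. Additional: $23700 × 60% = $14220; $6500 × 60% = $3900. Combined base = $24000 + $18120 = $42120.
Net percentage adjustment: −40% +5% −20% +50% = −5%. $42120 × 0.95 = $40014.
$40014 is within the $175000 maximum.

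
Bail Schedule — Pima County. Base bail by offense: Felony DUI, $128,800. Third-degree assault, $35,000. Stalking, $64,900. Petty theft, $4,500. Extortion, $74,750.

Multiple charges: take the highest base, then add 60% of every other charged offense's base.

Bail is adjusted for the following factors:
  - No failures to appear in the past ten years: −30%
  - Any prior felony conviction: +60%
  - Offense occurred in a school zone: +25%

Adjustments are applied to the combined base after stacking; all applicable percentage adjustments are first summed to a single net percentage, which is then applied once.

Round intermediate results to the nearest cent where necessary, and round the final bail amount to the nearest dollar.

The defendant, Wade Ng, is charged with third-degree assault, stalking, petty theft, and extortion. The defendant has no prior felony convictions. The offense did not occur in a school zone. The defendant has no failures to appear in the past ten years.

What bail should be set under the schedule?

Base amounts from the schedule: third-degree assault $35,000; stalking $64,900; petty theft $4,500; extortion $74,750.
Stacking rule: highest base plus 60% of each additional charge. Highest is extortion at $74,750. Additional: $35,000 × 60% = $21,000; $64,900 × 60% = $38,940; $4,500 × 60% = $2,700. Combined base = $74,750 + $62,640 = $137,390.
No failures to appear in the past ten years (−30%): $137,390 × 0.7 = $96,173.

$96,173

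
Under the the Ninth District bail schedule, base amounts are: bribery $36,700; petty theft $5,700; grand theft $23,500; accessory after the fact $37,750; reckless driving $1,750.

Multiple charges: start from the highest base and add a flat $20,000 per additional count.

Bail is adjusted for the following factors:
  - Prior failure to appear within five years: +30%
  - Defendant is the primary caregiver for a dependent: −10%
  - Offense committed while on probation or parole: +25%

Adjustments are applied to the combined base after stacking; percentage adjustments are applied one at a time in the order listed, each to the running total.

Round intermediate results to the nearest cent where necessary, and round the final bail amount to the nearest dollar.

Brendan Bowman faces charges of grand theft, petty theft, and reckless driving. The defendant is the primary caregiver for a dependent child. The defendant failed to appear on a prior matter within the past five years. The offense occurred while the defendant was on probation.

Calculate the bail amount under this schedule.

Base amounts from the schedule: grand theft $23,500; petty theft $5,700; reckless driving $1,750.
Stacking rule: highest base plus $20,000 per additional charge. Highest is grand theft at $23,500; 2 additional charges → +$40,000. Combined base = $63,500.
Prior failure to appear within five years (+30%): $63,500 × 1.3 = $82,550.
Defendant is the primary caregiver for a dependent (−10%): $82,550 × 0.9 = $74,295.
Offense committed while on probation or parole (+25%): $74,295 × 1.25 = $92,868.75.
Rounded to the nearest dollar: $92,869.

$92,869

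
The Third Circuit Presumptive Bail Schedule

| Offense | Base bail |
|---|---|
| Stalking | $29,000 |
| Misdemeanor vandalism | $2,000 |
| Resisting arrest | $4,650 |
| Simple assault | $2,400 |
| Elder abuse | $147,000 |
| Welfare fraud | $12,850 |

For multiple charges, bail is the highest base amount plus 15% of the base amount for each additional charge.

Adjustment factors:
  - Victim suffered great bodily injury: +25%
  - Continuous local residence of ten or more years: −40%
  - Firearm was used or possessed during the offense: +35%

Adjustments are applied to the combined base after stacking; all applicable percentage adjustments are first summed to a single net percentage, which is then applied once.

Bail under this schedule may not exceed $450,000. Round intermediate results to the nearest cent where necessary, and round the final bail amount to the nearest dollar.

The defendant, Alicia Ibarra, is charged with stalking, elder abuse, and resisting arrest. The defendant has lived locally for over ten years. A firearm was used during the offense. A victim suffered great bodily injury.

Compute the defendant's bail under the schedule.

$182,457

Base amounts from the schedule: stalking $29,000; elder abuse $147,000; resisting arrest $4,650.
Stacking rule: highest base plus 15% of each additional charge. Highest is elder abuse at $147,000. Additional: $29,000 × 15% = $4,350; $4,650 × 15% = $697.50. Combined base = $147,000 + $5,047.50 = $152,047.50.
Net percentage adjustment: +25% −40% +35% = +20%. $152,047.50 × 1.2 = $182,457.
$182,457 is within the $450,000 maximum.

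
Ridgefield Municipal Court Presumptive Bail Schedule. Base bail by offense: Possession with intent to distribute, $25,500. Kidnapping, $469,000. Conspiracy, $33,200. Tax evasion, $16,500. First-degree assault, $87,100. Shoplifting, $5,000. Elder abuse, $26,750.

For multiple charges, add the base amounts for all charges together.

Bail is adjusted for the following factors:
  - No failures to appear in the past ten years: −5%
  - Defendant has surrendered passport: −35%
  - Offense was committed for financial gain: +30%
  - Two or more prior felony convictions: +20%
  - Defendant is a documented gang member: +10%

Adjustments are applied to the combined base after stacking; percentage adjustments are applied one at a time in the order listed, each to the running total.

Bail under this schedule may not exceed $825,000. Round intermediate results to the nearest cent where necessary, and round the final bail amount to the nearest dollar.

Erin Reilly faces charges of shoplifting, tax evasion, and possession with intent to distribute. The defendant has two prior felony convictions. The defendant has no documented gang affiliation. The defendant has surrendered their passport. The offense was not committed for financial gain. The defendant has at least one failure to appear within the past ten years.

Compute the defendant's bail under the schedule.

$36,660

Base amounts from the schedule: shoplifting $5,000; tax evasion $16,500; possession with intent to distribute $25,500.
Stacking rule: sum of all bases. $5,000 + $16,500 + $25,500 = $47,000.
Defendant has surrendered passport (−35%): $47,000 × 0.65 = $30,550.
Two or more prior felony convictions (+20%): $30,550 × 1.2 = $36,660.
$36,660 is within the $825,000 maximum.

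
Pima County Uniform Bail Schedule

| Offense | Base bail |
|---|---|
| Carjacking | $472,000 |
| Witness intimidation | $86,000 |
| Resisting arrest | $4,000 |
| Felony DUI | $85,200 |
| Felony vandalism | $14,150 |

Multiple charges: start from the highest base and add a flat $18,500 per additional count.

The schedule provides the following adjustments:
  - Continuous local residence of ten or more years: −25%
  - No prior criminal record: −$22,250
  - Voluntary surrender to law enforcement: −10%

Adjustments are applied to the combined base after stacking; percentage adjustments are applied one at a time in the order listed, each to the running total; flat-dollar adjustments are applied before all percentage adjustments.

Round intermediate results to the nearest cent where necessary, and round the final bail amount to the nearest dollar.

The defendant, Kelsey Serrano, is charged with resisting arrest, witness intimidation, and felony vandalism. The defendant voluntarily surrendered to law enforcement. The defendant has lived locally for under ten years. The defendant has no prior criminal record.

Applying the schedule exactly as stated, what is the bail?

Base amounts from the schedule: resisting arrest $4,000; witness intimidation $86,000; felony vandalism $14,150.
Stacking rule: highest base plus $18,500 per additional charge. Highest is witness intimidation at $86,000; 2 additional charges → +$37,000. Combined base = $123,000.
No prior criminal record (−$22,250 flat): $123,000 − $22,250 = $100,750.
Voluntary surrender to law enforcement (−10%): $100,750 × 0.9 = $90,675.

$90,675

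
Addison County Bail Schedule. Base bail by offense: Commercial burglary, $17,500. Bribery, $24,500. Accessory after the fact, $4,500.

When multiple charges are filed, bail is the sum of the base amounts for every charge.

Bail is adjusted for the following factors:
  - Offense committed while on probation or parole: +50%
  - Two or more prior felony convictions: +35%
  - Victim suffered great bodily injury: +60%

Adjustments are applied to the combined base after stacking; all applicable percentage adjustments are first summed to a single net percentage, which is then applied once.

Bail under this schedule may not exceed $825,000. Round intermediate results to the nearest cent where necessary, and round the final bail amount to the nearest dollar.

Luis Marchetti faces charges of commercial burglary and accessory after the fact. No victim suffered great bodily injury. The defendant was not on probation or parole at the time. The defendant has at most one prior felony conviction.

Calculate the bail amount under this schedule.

$22,000

Base amounts from the schedule: commercial burglary $17,500; accessory after the fact $4,500.
Stacking rule: sum of all bases. $17,500 + $4,500 = $22,000.
No adjustment factors apply to this defendant.
$22,000 is within the $825,000 maximum.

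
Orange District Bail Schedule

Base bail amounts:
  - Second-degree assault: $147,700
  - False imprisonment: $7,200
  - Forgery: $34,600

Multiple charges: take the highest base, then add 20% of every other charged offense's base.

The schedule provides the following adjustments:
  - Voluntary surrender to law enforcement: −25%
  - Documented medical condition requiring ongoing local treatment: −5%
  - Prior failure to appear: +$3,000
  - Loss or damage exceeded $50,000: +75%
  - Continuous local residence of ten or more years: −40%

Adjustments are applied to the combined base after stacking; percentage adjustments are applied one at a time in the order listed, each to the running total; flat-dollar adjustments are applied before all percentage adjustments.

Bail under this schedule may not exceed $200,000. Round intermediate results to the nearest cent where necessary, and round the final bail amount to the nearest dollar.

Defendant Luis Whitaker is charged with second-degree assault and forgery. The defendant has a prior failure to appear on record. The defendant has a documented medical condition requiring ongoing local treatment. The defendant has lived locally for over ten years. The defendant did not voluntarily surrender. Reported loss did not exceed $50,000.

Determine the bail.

$89,843

Base amounts from the schedule: second-degree assault $147,700; forgery $34,600.
Stacking rule: highest base plus 20% of each additional charge. Highest is second-degree assault at $147,700. Additional: $34,600 × 20% = $6,920. Combined base = $147,700 + $6,920 = $154,620.
Prior failure to appear (+$3,000 flat): $154,620 + $3,000 = $157,620.
Documented medical condition requiring ongoing local treatment (−5%): $157,620 × 0.95 = $149,739.
Continuous local residence of ten or more years (−40%): $149,739 × 0.6 = $89,843.40.
$89,843.40 is within the $200,000 maximum.
Rounded to the nearest dollar: $89,843.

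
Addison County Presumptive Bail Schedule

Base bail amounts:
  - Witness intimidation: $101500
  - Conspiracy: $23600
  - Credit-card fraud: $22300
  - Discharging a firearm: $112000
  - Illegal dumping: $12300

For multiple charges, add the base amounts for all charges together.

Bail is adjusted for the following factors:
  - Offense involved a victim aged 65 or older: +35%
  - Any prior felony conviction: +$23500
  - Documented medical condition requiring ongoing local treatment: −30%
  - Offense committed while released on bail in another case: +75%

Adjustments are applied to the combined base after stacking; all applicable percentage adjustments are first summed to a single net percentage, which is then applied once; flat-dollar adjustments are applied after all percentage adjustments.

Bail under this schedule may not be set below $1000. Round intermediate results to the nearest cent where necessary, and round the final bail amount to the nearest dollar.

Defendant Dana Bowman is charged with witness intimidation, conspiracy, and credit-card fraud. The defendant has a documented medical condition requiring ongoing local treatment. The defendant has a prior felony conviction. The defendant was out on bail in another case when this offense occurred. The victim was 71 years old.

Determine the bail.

$288820

Base amounts from the schedule: witness intimidation $101500; conspiracy $23600; credit-card fraud $22300.
Stacking rule: sum of all bases. $101500 + $23600 + $22300 = $147400.
Net percentage adjustment: +35% −30% +75% = +80%. $147400 × 1.8 = $265320.
Any prior felony conviction (+$23500 flat): $265320 + $23500 = $288820.
$288820 is at or above the $1000 minimum.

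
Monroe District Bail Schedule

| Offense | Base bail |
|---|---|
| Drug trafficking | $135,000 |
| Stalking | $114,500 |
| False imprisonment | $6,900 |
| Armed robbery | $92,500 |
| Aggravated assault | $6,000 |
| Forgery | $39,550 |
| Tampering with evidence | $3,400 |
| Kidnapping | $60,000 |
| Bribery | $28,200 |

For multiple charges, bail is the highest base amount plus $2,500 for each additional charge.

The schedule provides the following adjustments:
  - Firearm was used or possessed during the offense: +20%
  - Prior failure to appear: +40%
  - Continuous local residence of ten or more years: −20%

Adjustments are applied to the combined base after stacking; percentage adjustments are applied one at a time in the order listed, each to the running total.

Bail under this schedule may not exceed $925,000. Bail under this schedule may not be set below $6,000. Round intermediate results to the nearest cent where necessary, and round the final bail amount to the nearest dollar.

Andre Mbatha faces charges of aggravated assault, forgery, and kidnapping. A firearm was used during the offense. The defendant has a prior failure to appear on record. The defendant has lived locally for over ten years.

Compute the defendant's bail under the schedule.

$87,360

Base amounts from the schedule: aggravated assault $6,000; forgery $39,550; kidnapping $60,000.
Stacking rule: highest base plus $2,500 per additional charge. Highest is kidnapping at $60,000; 2 additional charges → +$5,000. Combined base = $65,000.
Firearm was used or possessed during the offense (+20%): $65,000 × 1.2 = $78,000.
Prior failure to appear (+40%): $78,000 × 1.4 = $109,200.
Continuous local residence of ten or more years (−20%): $109,200 × 0.8 = $87,360.
$87,360 is within the $925,000 maximum.
$87,360 is at or above the $6,000 minimum.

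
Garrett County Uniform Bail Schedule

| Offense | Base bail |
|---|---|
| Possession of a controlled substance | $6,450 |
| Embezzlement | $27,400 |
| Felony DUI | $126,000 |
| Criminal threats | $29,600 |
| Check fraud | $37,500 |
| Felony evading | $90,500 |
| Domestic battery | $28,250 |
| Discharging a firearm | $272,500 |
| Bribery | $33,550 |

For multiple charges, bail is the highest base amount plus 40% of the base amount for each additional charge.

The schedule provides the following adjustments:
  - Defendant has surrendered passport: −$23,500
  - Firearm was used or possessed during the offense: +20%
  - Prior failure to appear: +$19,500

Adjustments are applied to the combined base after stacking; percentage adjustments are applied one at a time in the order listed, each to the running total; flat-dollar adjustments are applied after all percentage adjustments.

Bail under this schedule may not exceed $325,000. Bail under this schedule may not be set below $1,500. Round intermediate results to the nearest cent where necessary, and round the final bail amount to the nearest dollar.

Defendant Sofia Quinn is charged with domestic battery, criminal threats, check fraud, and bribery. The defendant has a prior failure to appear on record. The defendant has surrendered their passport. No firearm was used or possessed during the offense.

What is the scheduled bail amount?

Base amounts from the schedule: domestic battery $28,250; criminal threats $29,600; check fraud $37,500; bribery $33,550.
Stacking rule: highest base plus 40% of each additional charge. Highest is check fraud at $37,500. Additional: $28,250 × 40% = $11,300; $29,600 × 40% = $11,840; $33,550 × 40% = $13,420. Combined base = $37,500 + $36,560 = $74,060.
Defendant has surrendered passport (−$23,500 flat): $74,060 − $23,500 = $50,560.
Prior failure to appear (+$19,500 flat): $50,560 + $19,500 = $70,060.
$70,060 is within the $325,000 maximum.
$70,060 is at or above the $1,500 minimum.

$70,060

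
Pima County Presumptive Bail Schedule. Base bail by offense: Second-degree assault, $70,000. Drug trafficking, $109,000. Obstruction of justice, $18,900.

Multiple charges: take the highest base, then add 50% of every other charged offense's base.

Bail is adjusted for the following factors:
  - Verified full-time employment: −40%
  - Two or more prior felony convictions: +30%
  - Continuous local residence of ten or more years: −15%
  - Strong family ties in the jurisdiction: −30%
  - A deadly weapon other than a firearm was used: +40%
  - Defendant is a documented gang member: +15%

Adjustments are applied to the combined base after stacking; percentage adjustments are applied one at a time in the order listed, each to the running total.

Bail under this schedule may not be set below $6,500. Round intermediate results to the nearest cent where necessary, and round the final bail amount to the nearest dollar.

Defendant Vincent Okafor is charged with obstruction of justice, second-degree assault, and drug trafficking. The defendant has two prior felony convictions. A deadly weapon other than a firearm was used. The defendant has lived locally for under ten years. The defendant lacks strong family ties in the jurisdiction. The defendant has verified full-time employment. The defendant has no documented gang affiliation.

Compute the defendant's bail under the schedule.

$167,567

Base amounts from the schedule: obstruction of justice $18,900; second-degree assault $70,000; drug trafficking $109,000.
Stacking rule: highest base plus 50% of each additional charge. Highest is drug trafficking at $109,000. Additional: $18,900 × 50% = $9,450; $70,000 × 50% = $35,000. Combined base = $109,000 + $44,450 = $153,450.
Verified full-time employment (−40%): $153,450 × 0.6 = $92,070.
Two or more prior felony convictions (+30%): $92,070 × 1.3 = $119,691.
A deadly weapon other than a firearm was used (+40%): $119,691 × 1.4 = $167,567.40.
$167,567.40 is at or above the $6,500 minimum.
Rounded to the nearest dollar: $167,567.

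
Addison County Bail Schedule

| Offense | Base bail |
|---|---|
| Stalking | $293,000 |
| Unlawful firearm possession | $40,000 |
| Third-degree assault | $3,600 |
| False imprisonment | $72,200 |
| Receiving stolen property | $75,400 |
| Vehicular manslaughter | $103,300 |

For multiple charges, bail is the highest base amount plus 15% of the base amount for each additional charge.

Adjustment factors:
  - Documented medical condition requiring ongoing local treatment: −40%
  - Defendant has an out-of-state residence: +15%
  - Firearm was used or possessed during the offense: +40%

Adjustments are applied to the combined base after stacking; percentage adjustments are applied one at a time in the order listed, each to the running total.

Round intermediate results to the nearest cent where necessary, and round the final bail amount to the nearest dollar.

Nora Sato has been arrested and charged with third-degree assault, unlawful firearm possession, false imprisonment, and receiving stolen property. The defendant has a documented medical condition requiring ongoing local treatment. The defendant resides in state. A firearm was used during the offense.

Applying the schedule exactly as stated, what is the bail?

Base amounts from the schedule: third-degree assault $3,600; unlawful firearm possession $40,000; false imprisonment $72,200; receiving stolen property $75,400.
Stacking rule: highest base plus 15% of each additional charge. Highest is receiving stolen property at $75,400. Additional: $3,600 × 15% = $540; $40,000 × 15% = $6,000; $72,200 × 15% = $10,830. Combined base = $75,400 + $17,370 = $92,770.
Documented medical condition requiring ongoing local treatment (−40%): $92,770 × 0.6 = $55,662.
Firearm was used or possessed during the offense (+40%): $55,662 × 1.4 = $77,926.80.
Rounded to the nearest dollar: $77,927.

$77,927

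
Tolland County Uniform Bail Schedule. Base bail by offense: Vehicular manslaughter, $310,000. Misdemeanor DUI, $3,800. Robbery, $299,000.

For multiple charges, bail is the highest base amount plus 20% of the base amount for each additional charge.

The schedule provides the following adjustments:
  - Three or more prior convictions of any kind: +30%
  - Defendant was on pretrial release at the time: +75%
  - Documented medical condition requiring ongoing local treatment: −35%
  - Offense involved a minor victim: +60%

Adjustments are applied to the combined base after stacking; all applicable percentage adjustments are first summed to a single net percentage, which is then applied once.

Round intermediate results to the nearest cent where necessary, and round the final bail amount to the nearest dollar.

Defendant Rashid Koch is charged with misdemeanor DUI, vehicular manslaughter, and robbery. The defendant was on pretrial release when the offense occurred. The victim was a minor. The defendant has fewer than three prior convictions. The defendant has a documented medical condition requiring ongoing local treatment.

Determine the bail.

$741,120

Base amounts from the schedule: misdemeanor DUI $3,800; vehicular manslaughter $310,000; robbery $299,000.
Stacking rule: highest base plus 20% of each additional charge. Highest is vehicular manslaughter at $310,000. Additional: $3,800 × 20% = $760; $299,000 × 20% = $59,800. Combined base = $310,000 + $60,560 = $370,560.
Net percentage adjustment: +75% −35% +60% = +100%. $370,560 × 2 = $741,120.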